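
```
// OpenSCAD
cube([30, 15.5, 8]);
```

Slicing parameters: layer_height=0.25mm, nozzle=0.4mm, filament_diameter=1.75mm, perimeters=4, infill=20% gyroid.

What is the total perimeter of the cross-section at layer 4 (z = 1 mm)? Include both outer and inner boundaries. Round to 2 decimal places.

91.00 mm

At z = 1 mm: the cube (footprint 30×15.5) is included at this height (perimeter 91.00 mm). Overall, the cross-section is a single solid region. Total boundary length (outer) = 91.00 mm.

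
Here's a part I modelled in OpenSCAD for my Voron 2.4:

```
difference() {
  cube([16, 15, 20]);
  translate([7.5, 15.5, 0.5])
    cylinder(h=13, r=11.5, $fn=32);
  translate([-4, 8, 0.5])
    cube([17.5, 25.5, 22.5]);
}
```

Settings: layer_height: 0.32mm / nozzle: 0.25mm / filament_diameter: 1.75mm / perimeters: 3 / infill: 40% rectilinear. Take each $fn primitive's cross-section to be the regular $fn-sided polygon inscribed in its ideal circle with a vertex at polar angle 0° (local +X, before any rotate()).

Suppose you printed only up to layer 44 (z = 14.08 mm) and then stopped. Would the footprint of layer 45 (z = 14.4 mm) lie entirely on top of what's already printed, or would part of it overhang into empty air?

Compare the two slices. At z = 14.08: the cube is present — its section is the full 16×15 rectangle (area 240.00 mm²); the cylinder at (7.5, 15.5) is not intersected at this z (z outside [0.5, 13.5]); the 17.5×25.5 cube at (-4, 8) contributes its full rectangle (area 446.25 mm²); Subtracting the remaining from the first: starting from the 16×15 cube (240.00 mm²), the 17.5×25.5 cube at (-4, 8) partially overlaps it — only the 94.50 mm² overlap (of its 446.25 mm²) is removed, clipping the outline — area = 145.50 mm². At z = 14.4: the 16×15 cube contributes its full rectangle (area 240.00 mm²); the cylinder at (7.5, 15.5) is not intersected at this z (z outside [0.5, 13.5]); the 17.5×25.5 cube at (-4, 8) contributes its full rectangle (area 446.25 mm²); Taking the first minus the rest: starting from the 16×15 cube (240.00 mm²), the 17.5×25.5 cube at (-4, 8) partially overlaps it — only the 94.50 mm² overlap (of its 446.25 mm²) is removed, clipping the outline — area = 145.50 mm². Checking containment: the cross-section at z = 14.4 is a subset of the cross-section at z = 14.08.

entirely on top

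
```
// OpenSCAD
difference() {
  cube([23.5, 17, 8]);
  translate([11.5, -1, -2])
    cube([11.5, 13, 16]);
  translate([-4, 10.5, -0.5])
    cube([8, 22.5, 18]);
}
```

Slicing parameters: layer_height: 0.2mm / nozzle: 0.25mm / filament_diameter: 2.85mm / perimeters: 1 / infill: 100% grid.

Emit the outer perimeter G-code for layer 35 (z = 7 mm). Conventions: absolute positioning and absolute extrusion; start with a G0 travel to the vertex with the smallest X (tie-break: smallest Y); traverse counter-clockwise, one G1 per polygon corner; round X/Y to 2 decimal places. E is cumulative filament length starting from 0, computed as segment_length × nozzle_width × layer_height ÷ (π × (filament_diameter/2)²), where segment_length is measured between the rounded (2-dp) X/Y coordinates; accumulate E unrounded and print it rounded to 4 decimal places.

At z = 7 mm: the cube is present — its section is the full 23.5×17 rectangle; the cube at (11.5, -1) (footprint 11.5×13) is included at this height; the cube at (-4, 10.5) is present — its section is the full 8×22.5 rectangle; Taking the first minus the rest: starting from the 23.5×17 cube, the 11.5×13 cube at (11.5, -1) partially overlaps it — only the 138.00 mm² overlap (of its 149.50 mm²) is removed, clipping the outline; the 8×22.5 cube at (-4, 10.5) partially overlaps it — only the 26.00 mm² overlap (of its 180.00 mm²) is removed, clipping the outline — 1 connected region. The outline is a single polygon with 10 vertices. Extrusion per mm of travel: 0.25 × 0.2 / (π × 1.425²) = 0.007838. Accumulating E over each segment gives final E = 0.8230.

G0 X0.00 Y0.00 Z7.00
G1 X11.50 Y0.00 E0.0901
G1 X11.50 Y12.00 E0.1842
G1 X23.00 Y12.00 E0.2743
G1 X23.00 Y0.00 E0.3684
G1 X23.50 Y0.00 E0.3723
G1 X23.50 Y17.00 E0.5055
G1 X4.00 Y17.00 E0.6584
G1 X4.00 Y10.50 E0.7093
G1 X0.00 Y10.50 E0.7407
G1 X0.00 Y0.00 E0.8230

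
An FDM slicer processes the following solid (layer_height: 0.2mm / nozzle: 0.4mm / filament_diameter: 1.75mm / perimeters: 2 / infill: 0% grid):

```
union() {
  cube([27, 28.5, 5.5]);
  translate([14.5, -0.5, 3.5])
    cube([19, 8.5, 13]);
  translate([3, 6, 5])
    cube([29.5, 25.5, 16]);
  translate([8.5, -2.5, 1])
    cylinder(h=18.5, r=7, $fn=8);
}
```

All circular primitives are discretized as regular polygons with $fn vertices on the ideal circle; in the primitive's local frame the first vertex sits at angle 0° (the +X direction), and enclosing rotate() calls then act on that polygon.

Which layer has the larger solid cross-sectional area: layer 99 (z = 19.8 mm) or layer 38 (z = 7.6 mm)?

Layer 99 (z = 19.8): the cube is not intersected at this z (z outside [0, 5.5]); the cube at (14.5, -0.5) does not reach this height (z outside [3.5, 16.5]); the cube at (3, 6) is present — its section is the full 29.5×25.5 rectangle (area 752.25 mm²); the cylinder at (8.5, -2.5) is absent (z outside [1, 19.5]); Taking the union: only the 29.5×25.5 cube at (3, 6) is present, so the union is just that shape — area = 752.25 mm². So its area = 752.25 mm². Layer 38 (z = 7.6): the cube does not reach this height (z outside [0, 5.5]); the 19×8.5 cube at (14.5, -0.5) contributes its full rectangle (area 161.50 mm²); the cube at (3, 6) (footprint 29.5×25.5) is included at this height (area 752.25 mm²); the cylinder at (8.5, -2.5): section is a regular 8-gon, circumradius r=7 (area = (8/2)·7.000²·sin(360°/8) = 138.59 mm²); Combining (union): the regions partially overlap — summed areas 1052.34 mm² minus the doubly-counted overlap 36.04 mm² gives 1016.31 mm² — area = 1016.31 mm². So its area = 1016.31 mm². Layer 38 is larger (1016.31 vs 752.25 mm²).

layer 38 (z = 7.6 mm)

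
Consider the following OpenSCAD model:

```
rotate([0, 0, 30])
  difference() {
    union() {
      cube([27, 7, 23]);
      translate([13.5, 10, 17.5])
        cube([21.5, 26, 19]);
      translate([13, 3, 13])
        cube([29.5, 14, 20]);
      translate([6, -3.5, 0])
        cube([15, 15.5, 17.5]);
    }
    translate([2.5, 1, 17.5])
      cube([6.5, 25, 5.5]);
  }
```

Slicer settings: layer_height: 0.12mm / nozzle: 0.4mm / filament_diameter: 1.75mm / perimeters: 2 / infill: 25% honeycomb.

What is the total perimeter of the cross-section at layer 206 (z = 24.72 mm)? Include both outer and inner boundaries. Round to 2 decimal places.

125.00 mm

At z = 24.72 mm: the cube is absent (z outside [0, 23]); the cube at (13.5, 10) is present — its section is the full 21.5×26 rectangle (perimeter 95.00 mm); the 29.5×14 cube at (13, 3) contributes its full rectangle (perimeter 87.00 mm); the cube at (6, -3.5) is absent (z outside [0, 17.5]); Combining (union): the regions partially overlap (shared area 150.50 mm²), so the edge portions inside another operand are dropped and the merged outline is re-measured after clipping — boundary = 125.00 mm; the cube at (2.5, 1) is absent (z outside [17.5, 23]); Taking the first minus the rest: none of the subtracted shapes is present at this height, so the result so far is unchanged — boundary = 125.00 mm; (rotated 30° about Z; rotation is an isometry so areas/perimeters/island counts are preserved). Overall, the cross-section is a single solid region. Total boundary length (outer) = 125.00 mm.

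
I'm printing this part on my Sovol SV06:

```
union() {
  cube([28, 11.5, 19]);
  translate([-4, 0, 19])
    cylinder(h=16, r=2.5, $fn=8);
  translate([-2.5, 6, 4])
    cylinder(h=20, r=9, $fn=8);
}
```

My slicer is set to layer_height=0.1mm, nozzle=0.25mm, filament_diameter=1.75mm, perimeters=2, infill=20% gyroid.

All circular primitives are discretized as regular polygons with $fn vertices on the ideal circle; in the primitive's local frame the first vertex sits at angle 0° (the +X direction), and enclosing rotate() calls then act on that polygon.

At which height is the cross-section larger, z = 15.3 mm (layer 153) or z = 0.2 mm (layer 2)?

Layer 153 (z = 15.3): the cube is present — its section is the full 28×11.5 rectangle (area 322.00 mm²); the cylinder at (-4, 0) is not intersected at this z (z outside [19, 35]); the r=9 cylinder at (-2.5, 6) gives a regular 8-gon of circumradius 9 (constant along its height) (area = (8/2)·9.000²·sin(360°/8) = 229.10 mm²); Merging all regions: the regions partially overlap — summed areas 551.10 mm² minus the doubly-counted overlap 61.03 mm² gives 490.07 mm² — area = 490.07 mm². So its area = 490.07 mm². Layer 2 (z = 0.2): the cube is present — its section is the full 28×11.5 rectangle (area 322.00 mm²); the cylinder at (-4, 0) does not reach this height (z outside [19, 35]); the cylinder at (-2.5, 6) is absent (z outside [4, 24]); Combining (union): only the 28×11.5 cube is present, so the union is just that shape — area = 322.00 mm². So its area = 322.00 mm². Layer 153 is larger (490.07 vs 322.00 mm²).

layer 153 (z = 15.3 mm)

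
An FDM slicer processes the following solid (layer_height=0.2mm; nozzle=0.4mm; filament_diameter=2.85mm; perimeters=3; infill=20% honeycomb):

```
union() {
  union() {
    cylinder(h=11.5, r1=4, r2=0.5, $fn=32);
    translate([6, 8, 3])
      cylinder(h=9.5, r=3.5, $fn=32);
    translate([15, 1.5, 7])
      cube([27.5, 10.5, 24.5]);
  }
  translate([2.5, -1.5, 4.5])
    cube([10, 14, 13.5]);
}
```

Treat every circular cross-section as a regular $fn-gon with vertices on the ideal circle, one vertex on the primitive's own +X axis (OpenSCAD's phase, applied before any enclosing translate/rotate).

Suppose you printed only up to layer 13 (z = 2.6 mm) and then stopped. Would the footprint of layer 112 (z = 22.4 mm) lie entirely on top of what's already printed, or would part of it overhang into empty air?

Compare the two slices. At z = 2.6: the cone: at t=0.226 of its height the radius interpolates to r₁+(r₂−r₁)t = 3.209, giving a regular 32-gon of that circumradius (area = (32/2)·3.209²·sin(360°/32) = 32.14 mm²); the cylinder at (6, 8) is absent (z outside [3, 12.5]); the cube at (15, 1.5) is not intersected at this z (z outside [7, 31.5]); Combining (union): only the cone is present, so the union is just that shape — area = 32.14 mm²; the cube at (2.5, -1.5) does not reach this height (z outside [4.5, 18]); Combining (union): only that combined region is present, so the union is just that shape — area = 32.14 mm². At z = 22.4: the cone does not reach this height (z outside [0, 11.5]); the cylinder at (6, 8) is absent (z outside [3, 12.5]); the cube at (15, 1.5) is present — its section is the full 27.5×10.5 rectangle (area 288.75 mm²); Taking the union: only the 27.5×10.5 cube at (15, 1.5) is present, so the union is just that shape — area = 288.75 mm²; the cube at (2.5, -1.5) is not intersected at this z (z outside [4.5, 18]); Merging all regions: only the result so far is present, so the union is just that shape — area = 288.75 mm². Checking containment: at z = 22.4 the cross-section extends beyond the z = 2.6 cross-section by about 288.75 mm².

part overhangs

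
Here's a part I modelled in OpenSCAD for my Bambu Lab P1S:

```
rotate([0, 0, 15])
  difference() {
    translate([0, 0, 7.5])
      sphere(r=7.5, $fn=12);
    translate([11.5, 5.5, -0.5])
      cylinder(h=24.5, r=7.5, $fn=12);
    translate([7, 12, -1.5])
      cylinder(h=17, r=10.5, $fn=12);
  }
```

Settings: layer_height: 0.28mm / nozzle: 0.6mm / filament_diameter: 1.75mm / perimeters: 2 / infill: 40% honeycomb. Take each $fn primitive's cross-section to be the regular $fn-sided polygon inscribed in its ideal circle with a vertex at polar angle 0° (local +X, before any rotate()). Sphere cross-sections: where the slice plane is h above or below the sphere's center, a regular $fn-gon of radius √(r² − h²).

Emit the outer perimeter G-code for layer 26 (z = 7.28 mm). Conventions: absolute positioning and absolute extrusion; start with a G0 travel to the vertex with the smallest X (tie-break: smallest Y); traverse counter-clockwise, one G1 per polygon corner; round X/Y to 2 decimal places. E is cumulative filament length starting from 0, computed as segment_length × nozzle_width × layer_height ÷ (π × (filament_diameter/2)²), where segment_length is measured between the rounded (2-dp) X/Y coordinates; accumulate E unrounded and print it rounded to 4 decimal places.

At z = 7.28 mm: the sphere: section is a regular 12-gon, circumradius = √(r²−h²) = √(7.5²−0.22²) = 7.497; the r=7.5 cylinder at (11.5, 5.5) gives a regular 12-gon of circumradius 7.5 (constant along its height); the r=10.5 cylinder at (7, 12) gives a regular 12-gon of circumradius 10.5 (constant along its height); After the difference (first − rest): starting from the r=7.5 sphere, the r=7.5 cylinder at (11.5, 5.5) partially overlaps it — only the 9.32 mm² overlap (of its 168.75 mm²) is removed, clipping the outline; the r=10.5 cylinder at (7, 12) partially overlaps it — only the 20.04 mm² overlap (of its 330.75 mm²) is removed, clipping the outline — 1 connected region; (rotated 15° about Z; rotation is an isometry so areas/perimeters/island counts are preserved). The outline is a single polygon with 14 vertices. Extrusion per mm of travel: 0.6 × 0.28 / (π × 0.875²) = 0.069846. Accumulating E over each segment gives final E = 3.1156.

G0 X-7.24 Y-1.94 Z7.28
G1 X-5.30 Y-5.30 E0.2710
G1 X-1.94 Y-7.24 E0.5420
G1 X1.94 Y-7.24 E0.8130
G1 X5.30 Y-5.30 E1.0840
G1 X7.24 Y-1.94 E1.3550
G1 X7.24 Y1.33 E1.5834
G1 X4.38 Y2.99 E1.8143
G1 X4.22 Y3.26 E1.8363
G1 X0.94 Y3.26 E2.0654
G1 X-3.77 Y5.98 E2.4453
G1 X-3.86 Y6.13 E2.4575
G1 X-5.30 Y5.30 E2.5736
G1 X-7.24 Y1.94 E2.8446
G1 X-7.24 Y-1.94 E3.1156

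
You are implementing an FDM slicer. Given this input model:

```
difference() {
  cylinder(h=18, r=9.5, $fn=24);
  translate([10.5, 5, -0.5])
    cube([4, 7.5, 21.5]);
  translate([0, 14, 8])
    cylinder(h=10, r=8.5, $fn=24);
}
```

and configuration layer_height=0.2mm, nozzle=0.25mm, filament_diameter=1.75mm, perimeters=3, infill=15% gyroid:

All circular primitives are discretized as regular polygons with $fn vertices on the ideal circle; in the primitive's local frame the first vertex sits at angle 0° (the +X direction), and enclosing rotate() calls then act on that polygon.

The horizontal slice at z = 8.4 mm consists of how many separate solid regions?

1

At z = 8.4 mm: the r=9.5 cylinder gives a regular 24-gon of circumradius 9.5 (constant along its height); the cube at (10.5, 5) (footprint 4×7.5) is included at this height; the cylinder at (0, 14): section is a regular 24-gon, circumradius r=8.5; Taking the first minus the rest: starting from the r=9.5 cylinder, the 4×7.5 cube at (10.5, 5) misses the remaining region (no effect); the r=8.5 cylinder at (0, 14) partially overlaps it — only the 29.60 mm² overlap (of its 224.40 mm²) is removed, clipping the outline — 1 connected region. The result has 1 disconnected region.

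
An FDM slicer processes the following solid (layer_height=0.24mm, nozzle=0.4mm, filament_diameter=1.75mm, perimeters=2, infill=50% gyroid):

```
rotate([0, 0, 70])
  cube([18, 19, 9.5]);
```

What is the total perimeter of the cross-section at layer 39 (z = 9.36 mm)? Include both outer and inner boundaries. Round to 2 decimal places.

At z = 9.36 mm: the cube (footprint 18×19) is included at this height (perimeter 74.00 mm); (rotated 70° about Z; rotation is an isometry so areas/perimeters/island counts are preserved). Overall, the cross-section is a single solid region. Total boundary length (outer) = 74.00 mm.

74.00 mm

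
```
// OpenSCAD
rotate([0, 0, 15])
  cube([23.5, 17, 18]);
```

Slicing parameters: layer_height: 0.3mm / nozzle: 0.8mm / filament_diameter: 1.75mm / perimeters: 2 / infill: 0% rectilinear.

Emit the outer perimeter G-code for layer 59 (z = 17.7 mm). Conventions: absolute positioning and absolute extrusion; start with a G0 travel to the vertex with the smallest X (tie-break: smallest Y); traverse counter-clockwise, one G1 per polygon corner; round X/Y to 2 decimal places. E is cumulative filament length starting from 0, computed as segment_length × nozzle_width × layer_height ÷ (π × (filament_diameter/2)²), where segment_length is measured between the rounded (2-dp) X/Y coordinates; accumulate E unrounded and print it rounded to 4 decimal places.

G0 X-4.40 Y16.42 Z17.70
G1 X0.00 Y0.00 E1.6962
G1 X22.70 Y6.08 E4.0411
G1 X18.30 Y22.50 E5.7372
G1 X-4.40 Y16.42 E8.0821

At z = 17.7 mm: the cube is present — its section is the full 23.5×17 rectangle; (rotated 15° about Z; rotation is an isometry so areas/perimeters/island counts are preserved). The outline is a single polygon with 4 vertices. Extrusion per mm of travel: 0.8 × 0.3 / (π × 0.875²) = 0.099780. Accumulating E over each segment gives final E = 8.0821.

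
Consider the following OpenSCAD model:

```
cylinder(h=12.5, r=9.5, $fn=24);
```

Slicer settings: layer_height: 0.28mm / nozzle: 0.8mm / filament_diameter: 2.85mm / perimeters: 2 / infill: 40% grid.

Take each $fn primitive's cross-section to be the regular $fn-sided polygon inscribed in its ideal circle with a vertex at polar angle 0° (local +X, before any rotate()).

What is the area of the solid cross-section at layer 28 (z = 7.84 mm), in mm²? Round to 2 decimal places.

280.30 mm²

At z = 7.84 mm: the cylinder: section is a regular 24-gon, circumradius r=9.5 (area = (24/2)·9.500²·sin(360°/24) = 280.30 mm²). Overall, the cross-section is a single solid region. Net area = 280.30 mm².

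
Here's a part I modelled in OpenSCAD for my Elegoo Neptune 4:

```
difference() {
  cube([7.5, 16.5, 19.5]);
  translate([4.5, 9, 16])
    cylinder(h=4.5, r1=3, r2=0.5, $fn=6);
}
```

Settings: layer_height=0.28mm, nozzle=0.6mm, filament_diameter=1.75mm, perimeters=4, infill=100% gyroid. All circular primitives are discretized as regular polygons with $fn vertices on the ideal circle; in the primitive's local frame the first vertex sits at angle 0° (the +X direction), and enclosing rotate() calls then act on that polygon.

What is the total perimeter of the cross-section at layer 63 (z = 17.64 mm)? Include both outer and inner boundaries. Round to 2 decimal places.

60.53 mm

At z = 17.64 mm: the cube is present — its section is the full 7.5×16.5 rectangle (perimeter 48.00 mm); the cone at (4.5, 9) contributes a regular 6-gon of circumradius 2.089 (interpolated between r1=3 and r2=0.5 at t=0.364) (perimeter = 2·6·2.089·sin(180°/6) = 12.53 mm); After the difference (first − rest): starting from the 7.5×16.5 cube, the cone at (4.5, 9) lies wholly inside it (removes its full 11.34 mm² and its 12.53 mm outline becomes a hole wall) — boundary (outer + 1 inner loop) = 60.53 mm. Overall, the cross-section is one region with 1 hole. Total boundary length (outer + inner) = 60.53 mm.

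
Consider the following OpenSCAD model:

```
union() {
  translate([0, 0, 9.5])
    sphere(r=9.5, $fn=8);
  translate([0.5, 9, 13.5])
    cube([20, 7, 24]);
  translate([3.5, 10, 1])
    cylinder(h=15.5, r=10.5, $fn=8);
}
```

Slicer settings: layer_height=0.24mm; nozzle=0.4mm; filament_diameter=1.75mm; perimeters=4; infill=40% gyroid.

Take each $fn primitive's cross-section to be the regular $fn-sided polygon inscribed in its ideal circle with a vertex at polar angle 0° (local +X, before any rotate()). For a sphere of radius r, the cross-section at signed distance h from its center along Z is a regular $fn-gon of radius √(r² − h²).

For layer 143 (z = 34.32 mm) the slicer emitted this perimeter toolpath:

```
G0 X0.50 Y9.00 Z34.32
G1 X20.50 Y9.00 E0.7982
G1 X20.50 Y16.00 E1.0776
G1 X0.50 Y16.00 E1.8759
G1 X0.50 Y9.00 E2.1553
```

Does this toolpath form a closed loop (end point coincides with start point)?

yes

Start point (G0): (0.50, 9.00). End point (last G1): the path returns to the start — closed.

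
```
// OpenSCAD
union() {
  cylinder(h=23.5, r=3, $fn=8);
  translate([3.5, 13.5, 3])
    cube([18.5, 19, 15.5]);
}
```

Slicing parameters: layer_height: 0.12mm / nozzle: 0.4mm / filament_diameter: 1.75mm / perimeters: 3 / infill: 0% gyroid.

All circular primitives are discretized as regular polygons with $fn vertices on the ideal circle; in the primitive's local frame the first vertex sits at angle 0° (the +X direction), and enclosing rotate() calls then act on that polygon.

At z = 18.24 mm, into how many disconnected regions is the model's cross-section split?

2

At z = 18.24 mm: the cylinder: section is a regular 8-gon, circumradius r=3; the cube at (3.5, 13.5) (footprint 18.5×19) is included at this height; Combining (union): the 2 present regions are separate (no shared area or edge), so areas and boundary lengths simply add and each stays a separate island — 2 connected regions. The result has 2 disconnected regions.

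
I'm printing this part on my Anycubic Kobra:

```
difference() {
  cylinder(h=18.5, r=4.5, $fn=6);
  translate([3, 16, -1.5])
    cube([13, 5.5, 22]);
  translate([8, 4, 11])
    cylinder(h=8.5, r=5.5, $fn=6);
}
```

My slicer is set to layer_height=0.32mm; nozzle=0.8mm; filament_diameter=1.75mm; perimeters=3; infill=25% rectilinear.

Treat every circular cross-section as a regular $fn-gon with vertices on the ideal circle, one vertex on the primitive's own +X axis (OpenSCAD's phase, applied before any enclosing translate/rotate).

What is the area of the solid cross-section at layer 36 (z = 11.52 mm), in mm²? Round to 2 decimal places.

52.61 mm²

At z = 11.52 mm: the r=4.5 cylinder gives a regular 6-gon of circumradius 4.5 (constant along its height) (area = (6/2)·4.500²·sin(360°/6) = 52.61 mm²); the cube at (3, 16) (footprint 13×5.5) is included at this height (area 71.50 mm²); the r=5.5 cylinder at (8, 4) gives a regular 6-gon of circumradius 5.5 (constant along its height) (area = (6/2)·5.500²·sin(360°/6) = 78.59 mm²); Taking the first minus the rest: starting from the r=4.5 cylinder (52.61 mm²), the 13×5.5 cube at (3, 16) misses the remaining region (no effect); the r=5.5 cylinder at (8, 4) misses the remaining region (no effect) — area = 52.61 mm². Overall, the cross-section is a single solid region. Net area = 52.61 mm².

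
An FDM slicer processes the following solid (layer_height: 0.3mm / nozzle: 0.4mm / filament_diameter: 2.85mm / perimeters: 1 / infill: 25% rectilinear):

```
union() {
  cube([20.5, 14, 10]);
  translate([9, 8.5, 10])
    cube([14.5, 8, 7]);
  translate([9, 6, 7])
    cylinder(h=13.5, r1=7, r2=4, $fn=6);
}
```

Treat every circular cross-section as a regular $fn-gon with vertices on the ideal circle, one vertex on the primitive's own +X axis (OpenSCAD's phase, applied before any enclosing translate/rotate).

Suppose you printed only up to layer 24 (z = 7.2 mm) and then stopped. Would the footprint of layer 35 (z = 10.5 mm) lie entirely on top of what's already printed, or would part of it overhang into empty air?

part overhangs

Compare the two slices. At z = 7.2: the 20.5×14 cube contributes its full rectangle (area 287.00 mm²); the cube at (9, 8.5) does not reach this height (z outside [10, 17]); the cone at (9, 6) (r1=7→r2=4) has section circumradius 6.956 here — a regular 6-gon (area = (6/2)·6.956²·sin(360°/6) = 125.69 mm²); Combining (union): the regions partially overlap — summed areas 412.69 mm² minus the doubly-counted overlap 125.53 mm² gives 287.17 mm² — area = 287.17 mm². At z = 10.5: the cube is not intersected at this z (z outside [0, 10]); the cube at (9, 8.5) is present — its section is the full 14.5×8 rectangle (area 116.00 mm²); the cone at (9, 6) contributes a regular 6-gon of circumradius 6.222 (interpolated between r1=7 and r2=4 at t=0.259) (area = (6/2)·6.222²·sin(360°/6) = 100.59 mm²); Combining (union): the regions partially overlap — summed areas 216.59 mm² minus the doubly-counted overlap 11.40 mm² gives 205.19 mm² — area = 205.19 mm². Checking containment: at z = 10.5 the cross-section extends beyond the z = 7.2 cross-section by about 52.75 mm².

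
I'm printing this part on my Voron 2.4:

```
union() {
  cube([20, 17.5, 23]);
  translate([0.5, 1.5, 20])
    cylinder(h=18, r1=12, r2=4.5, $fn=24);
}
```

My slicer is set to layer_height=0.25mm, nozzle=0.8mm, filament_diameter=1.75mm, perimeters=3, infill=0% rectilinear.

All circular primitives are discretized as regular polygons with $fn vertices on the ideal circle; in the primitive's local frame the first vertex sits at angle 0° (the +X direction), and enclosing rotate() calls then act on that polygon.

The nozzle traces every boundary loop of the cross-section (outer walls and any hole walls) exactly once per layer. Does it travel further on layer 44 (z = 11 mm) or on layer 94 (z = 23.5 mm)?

layer 44 (z = 11 mm)

Layer 44 (z = 11): the cube (footprint 20×17.5) is included at this height (perimeter 75.00 mm); the cone at (0.5, 1.5) does not reach this height (z outside [20, 38]); Taking the union: only the 20×17.5 cube is present, so the union is just that shape — boundary = 75.00 mm. So its perimeter = 75.00 mm. Layer 94 (z = 23.5): the cube does not reach this height (z outside [0, 23]); the cone at (0.5, 1.5) (r1=12→r2=4.5) has section circumradius 10.542 here — a regular 24-gon (perimeter = 2·24·10.542·sin(180°/24) = 66.05 mm); Merging all regions: only the cone at (0.5, 1.5) is present, so the union is just that shape — boundary = 66.05 mm. So its perimeter = 66.05 mm. Layer 44 is larger (75.00 vs 66.05 mm).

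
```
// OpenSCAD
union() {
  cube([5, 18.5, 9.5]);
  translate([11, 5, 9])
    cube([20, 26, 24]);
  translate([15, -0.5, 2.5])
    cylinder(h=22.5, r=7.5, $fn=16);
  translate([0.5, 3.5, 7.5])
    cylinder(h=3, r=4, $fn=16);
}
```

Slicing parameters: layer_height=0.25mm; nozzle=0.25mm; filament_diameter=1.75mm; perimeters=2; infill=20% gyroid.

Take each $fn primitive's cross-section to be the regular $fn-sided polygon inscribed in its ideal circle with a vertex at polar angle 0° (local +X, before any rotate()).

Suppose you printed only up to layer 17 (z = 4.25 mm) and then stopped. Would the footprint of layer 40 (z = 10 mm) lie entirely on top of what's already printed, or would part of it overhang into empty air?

part overhangs

Compare the two slices. At z = 4.25: the 5×18.5 cube contributes its full rectangle (area 92.50 mm²); the cube at (11, 5) does not reach this height (z outside [9, 33]); the r=7.5 cylinder at (15, -0.5) gives a regular 16-gon of circumradius 7.5 (constant along its height) (area = (16/2)·7.500²·sin(360°/16) = 172.21 mm²); the cylinder at (0.5, 3.5) is absent (z outside [7.5, 10.5]); Merging all regions: the 2 present regions are separate (no shared area or edge), so areas and boundary lengths simply add and each stays a separate island — area = 264.71 mm². At z = 10: the cube is not intersected at this z (z outside [0, 9.5]); the cube at (11, 5) is present — its section is the full 20×26 rectangle (area 520.00 mm²); the cylinder at (15, -0.5): section is a regular 16-gon, circumradius r=7.5 (area = (16/2)·7.500²·sin(360°/16) = 172.21 mm²); the r=4 cylinder at (0.5, 3.5) gives a regular 16-gon of circumradius 4 (constant along its height) (area = (16/2)·4.000²·sin(360°/16) = 48.98 mm²); Combining (union): the regions partially overlap — summed areas 741.19 mm² minus the doubly-counted overlap 12.56 mm² gives 728.63 mm² — area = 728.63 mm². Checking containment: at z = 10 the cross-section extends beyond the z = 4.25 cross-section by about 528.77 mm².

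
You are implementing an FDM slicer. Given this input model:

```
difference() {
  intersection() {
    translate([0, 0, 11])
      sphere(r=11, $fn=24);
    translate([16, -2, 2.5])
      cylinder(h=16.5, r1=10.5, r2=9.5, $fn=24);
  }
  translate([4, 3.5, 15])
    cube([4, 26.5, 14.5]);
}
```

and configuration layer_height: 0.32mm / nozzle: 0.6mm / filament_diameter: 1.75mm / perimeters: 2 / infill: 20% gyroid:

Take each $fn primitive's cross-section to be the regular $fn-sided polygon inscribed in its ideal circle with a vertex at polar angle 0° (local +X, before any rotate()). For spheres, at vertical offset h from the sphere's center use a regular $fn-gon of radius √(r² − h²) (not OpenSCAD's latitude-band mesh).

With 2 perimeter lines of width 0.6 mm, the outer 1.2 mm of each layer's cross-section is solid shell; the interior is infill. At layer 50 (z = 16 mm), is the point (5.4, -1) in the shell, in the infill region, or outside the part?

At z = 16 mm: the r=11 sphere contributes a regular 24-gon of circumradius √(11²−5²) = 9.798; the cone at (16, -2) (r1=10.5→r2=9.5) has section circumradius 9.682 here — a regular 24-gon; Taking the intersection: the cone at (16, -2) partially overlaps the r=11 sphere; clipping to the common part keeps 23.57 mm² — 1 connected region; the cube at (4, 3.5) is present — its section is the full 4×26.5 rectangle; Taking the first minus the rest: starting from that combined region, the 4×26.5 cube at (4, 3.5) misses the remaining region (no effect) — 1 connected region. Overall, the cross-section is a single solid region. The nearest boundary edge runs (6.32, -2.00)→(6.65, 0.51); distance from the point to it = 1.04 mm. The point is not inside any of the regions above, so it lies outside the cross-section (1.04 mm from the nearest boundary).

outside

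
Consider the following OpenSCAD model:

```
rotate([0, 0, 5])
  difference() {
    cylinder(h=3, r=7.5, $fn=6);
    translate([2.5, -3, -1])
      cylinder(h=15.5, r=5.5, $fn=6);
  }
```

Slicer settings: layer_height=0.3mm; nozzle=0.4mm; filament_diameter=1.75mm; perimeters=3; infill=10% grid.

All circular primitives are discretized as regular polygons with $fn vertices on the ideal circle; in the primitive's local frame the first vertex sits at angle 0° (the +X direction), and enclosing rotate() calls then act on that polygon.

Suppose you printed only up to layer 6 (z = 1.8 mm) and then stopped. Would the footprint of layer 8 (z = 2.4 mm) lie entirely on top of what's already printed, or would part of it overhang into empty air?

entirely on top

Compare the two slices. At z = 1.8: the r=7.5 cylinder gives a regular 6-gon of circumradius 7.5 (constant along its height) (area = (6/2)·7.500²·sin(360°/6) = 146.14 mm²); the r=5.5 cylinder at (2.5, -3) gives a regular 6-gon of circumradius 5.5 (constant along its height) (area = (6/2)·5.500²·sin(360°/6) = 78.59 mm²); Subtracting the remaining from the first: starting from the r=7.5 cylinder (146.14 mm²), the r=5.5 cylinder at (2.5, -3) partially overlaps it — only the 60.73 mm² overlap (of its 78.59 mm²) is removed, clipping the outline — area = 85.41 mm²; (rotated 5° about Z; rotation is an isometry so areas/perimeters/island counts are preserved). At z = 2.4: the cylinder: section is a regular 6-gon, circumradius r=7.5 (area = (6/2)·7.500²·sin(360°/6) = 146.14 mm²); the cylinder at (2.5, -3): section is a regular 6-gon, circumradius r=5.5 (area = (6/2)·5.500²·sin(360°/6) = 78.59 mm²); Subtracting the remaining from the first: starting from the r=7.5 cylinder (146.14 mm²), the r=5.5 cylinder at (2.5, -3) partially overlaps it — only the 60.73 mm² overlap (of its 78.59 mm²) is removed, clipping the outline — area = 85.41 mm²; (rotated 5° about Z; rotation is an isometry so areas/perimeters/island counts are preserved). Checking containment: the cross-section at z = 2.4 is a subset of the cross-section at z = 1.8.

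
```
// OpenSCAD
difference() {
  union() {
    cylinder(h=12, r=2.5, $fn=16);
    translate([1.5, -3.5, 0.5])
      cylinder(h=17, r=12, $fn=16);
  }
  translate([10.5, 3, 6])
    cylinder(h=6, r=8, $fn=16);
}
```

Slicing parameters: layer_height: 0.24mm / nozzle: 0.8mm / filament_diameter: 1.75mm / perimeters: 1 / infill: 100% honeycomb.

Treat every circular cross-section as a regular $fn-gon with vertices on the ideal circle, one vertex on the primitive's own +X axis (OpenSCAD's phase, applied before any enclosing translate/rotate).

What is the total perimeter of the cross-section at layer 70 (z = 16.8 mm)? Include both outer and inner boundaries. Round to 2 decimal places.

At z = 16.8 mm: the cylinder is absent (z outside [0, 12]); the r=12 cylinder at (1.5, -3.5) contributes a regular 16-gon of circumradius 12 (perimeter = 2·16·12.000·sin(180°/16) = 74.91 mm); Combining (union): only the r=12 cylinder at (1.5, -3.5) is present, so the union is just that shape — boundary = 74.91 mm; the cylinder at (10.5, 3) does not reach this height (z outside [6, 12]); Taking the first minus the rest: none of the subtracted shapes is present at this height, so that combined region is unchanged — boundary = 74.91 mm. Overall, the cross-section is a single solid region. Total boundary length (outer) = 74.91 mm.

74.91 mm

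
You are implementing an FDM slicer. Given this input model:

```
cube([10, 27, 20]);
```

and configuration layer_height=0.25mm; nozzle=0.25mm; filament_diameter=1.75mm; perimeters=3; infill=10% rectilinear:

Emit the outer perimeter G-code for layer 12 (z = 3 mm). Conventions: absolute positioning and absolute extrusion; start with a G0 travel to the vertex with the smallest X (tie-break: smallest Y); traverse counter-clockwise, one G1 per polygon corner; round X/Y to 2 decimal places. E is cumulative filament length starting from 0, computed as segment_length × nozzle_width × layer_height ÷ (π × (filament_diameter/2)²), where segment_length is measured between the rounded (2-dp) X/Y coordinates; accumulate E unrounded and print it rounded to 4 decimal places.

At z = 3 mm: the 10×27 cube contributes its full rectangle. The outline is a single polygon with 4 vertices. Extrusion per mm of travel: 0.25 × 0.25 / (π × 0.875²) = 0.025984. Accumulating E over each segment gives final E = 1.9229.

G0 X0.00 Y0.00 Z3.00
G1 X10.00 Y0.00 E0.2598
G1 X10.00 Y27.00 E0.9614
G1 X0.00 Y27.00 E1.2213
G1 X0.00 Y0.00 E1.9229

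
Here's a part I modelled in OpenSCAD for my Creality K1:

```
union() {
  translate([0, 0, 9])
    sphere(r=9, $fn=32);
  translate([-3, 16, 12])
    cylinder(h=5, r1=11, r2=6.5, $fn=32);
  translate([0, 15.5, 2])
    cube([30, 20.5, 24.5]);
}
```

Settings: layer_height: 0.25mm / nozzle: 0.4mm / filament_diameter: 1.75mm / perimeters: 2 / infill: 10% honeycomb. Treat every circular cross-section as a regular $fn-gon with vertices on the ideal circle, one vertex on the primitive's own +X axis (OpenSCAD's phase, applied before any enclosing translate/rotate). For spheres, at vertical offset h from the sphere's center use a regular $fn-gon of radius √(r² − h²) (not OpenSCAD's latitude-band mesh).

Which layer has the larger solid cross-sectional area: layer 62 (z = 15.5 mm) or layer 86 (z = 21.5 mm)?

Layer 62 (z = 15.5): the r=9 sphere contributes a regular 32-gon of circumradius √(9²−6.5²) = 6.225 (area = (32/2)·6.225²·sin(360°/32) = 120.96 mm²); the cone at (-3, 16) contributes a regular 32-gon of circumradius 7.850 (interpolated between r1=11 and r2=6.5 at t=0.700) (area = (32/2)·7.850²·sin(360°/32) = 192.35 mm²); the cube at (0, 15.5) is present — its section is the full 30×20.5 rectangle (area 615.00 mm²); Merging all regions: the regions partially overlap — summed areas 928.31 mm² minus the doubly-counted overlap 27.61 mm² gives 900.69 mm² — area = 900.69 mm². So its area = 900.69 mm². Layer 86 (z = 21.5): the sphere is not intersected at this z (|z−center|=12.500 > r=9); the cone at (-3, 16) is absent (z outside [12, 17]); the cube at (0, 15.5) is present — its section is the full 30×20.5 rectangle (area 615.00 mm²); Merging all regions: only the 30×20.5 cube at (0, 15.5) is present, so the union is just that shape — area = 615.00 mm². So its area = 615.00 mm². Layer 62 is larger (900.69 vs 615.00 mm²).

layer 62 (z = 15.5 mm)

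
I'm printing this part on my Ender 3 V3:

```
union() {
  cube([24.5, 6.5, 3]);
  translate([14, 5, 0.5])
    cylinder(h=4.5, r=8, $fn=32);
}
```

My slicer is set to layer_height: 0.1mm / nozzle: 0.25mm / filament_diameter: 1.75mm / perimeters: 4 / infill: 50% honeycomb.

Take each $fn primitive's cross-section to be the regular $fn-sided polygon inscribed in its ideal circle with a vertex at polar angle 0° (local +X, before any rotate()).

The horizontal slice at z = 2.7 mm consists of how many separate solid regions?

1

At z = 2.7 mm: the 24.5×6.5 cube contributes its full rectangle; the cylinder at (14, 5): section is a regular 32-gon, circumradius r=8; Taking the union: the regions partially overlap (shared area 97.94 mm²), so overlapping operands fuse into one piece — 1 connected region. The result has 1 disconnected region.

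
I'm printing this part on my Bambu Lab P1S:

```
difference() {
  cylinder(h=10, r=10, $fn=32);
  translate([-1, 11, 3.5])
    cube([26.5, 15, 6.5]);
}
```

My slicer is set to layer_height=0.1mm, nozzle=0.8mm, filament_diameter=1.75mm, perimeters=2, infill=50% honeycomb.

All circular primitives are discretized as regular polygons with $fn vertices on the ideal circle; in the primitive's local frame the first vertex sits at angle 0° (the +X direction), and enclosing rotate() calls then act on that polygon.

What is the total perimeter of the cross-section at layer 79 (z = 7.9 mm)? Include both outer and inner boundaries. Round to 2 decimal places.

At z = 7.9 mm: the r=10 cylinder gives a regular 32-gon of circumradius 10 (constant along its height) (perimeter = 2·32·10.000·sin(180°/32) = 62.73 mm); the cube at (-1, 11) (footprint 26.5×15) is included at this height (perimeter 83.00 mm); Subtracting the remaining from the first: starting from the r=10 cylinder, the 26.5×15 cube at (-1, 11) misses the remaining region (no effect) — boundary = 62.73 mm. Overall, the cross-section is a single solid region. Total boundary length (outer) = 62.73 mm.

62.73 mm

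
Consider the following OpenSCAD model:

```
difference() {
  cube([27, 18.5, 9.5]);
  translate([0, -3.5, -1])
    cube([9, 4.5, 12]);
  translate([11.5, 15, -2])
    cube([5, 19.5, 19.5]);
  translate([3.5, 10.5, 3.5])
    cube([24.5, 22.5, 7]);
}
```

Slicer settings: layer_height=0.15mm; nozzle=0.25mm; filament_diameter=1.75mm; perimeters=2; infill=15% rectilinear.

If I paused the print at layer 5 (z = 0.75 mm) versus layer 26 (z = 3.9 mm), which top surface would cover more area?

layer 5 (z = 0.75 mm)

Layer 5 (z = 0.75): the cube (footprint 27×18.5) is included at this height (area 499.50 mm²); the 9×4.5 cube at (0, -3.5) contributes its full rectangle (area 40.50 mm²); the 5×19.5 cube at (11.5, 15) contributes its full rectangle (area 97.50 mm²); the cube at (3.5, 10.5) is not intersected at this z (z outside [3.5, 10.5]); Taking the first minus the rest: starting from the 27×18.5 cube (499.50 mm²), the 9×4.5 cube at (0, -3.5) partially overlaps it — only the 9.00 mm² overlap (of its 40.50 mm²) is removed, clipping the outline; the 5×19.5 cube at (11.5, 15) partially overlaps it — only the 17.50 mm² overlap (of its 97.50 mm²) is removed, clipping the outline — area = 473.00 mm². So its area = 473.00 mm². Layer 26 (z = 3.9): the cube is present — its section is the full 27×18.5 rectangle (area 499.50 mm²); the 9×4.5 cube at (0, -3.5) contributes its full rectangle (area 40.50 mm²); the 5×19.5 cube at (11.5, 15) contributes its full rectangle (area 97.50 mm²); the cube at (3.5, 10.5) is present — its section is the full 24.5×22.5 rectangle (area 551.25 mm²); Taking the first minus the rest: starting from the 27×18.5 cube (499.50 mm²), the 9×4.5 cube at (0, -3.5) partially overlaps it — only the 9.00 mm² overlap (of its 40.50 mm²) is removed, clipping the outline; the 5×19.5 cube at (11.5, 15) partially overlaps it — only the 17.50 mm² overlap (of its 97.50 mm²) is removed, clipping the outline; the 24.5×22.5 cube at (3.5, 10.5) partially overlaps it — only the 170.50 mm² overlap (of its 551.25 mm²) is removed, clipping the outline — area = 302.50 mm². So its area = 302.50 mm². Layer 5 is larger (473.00 vs 302.50 mm²).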